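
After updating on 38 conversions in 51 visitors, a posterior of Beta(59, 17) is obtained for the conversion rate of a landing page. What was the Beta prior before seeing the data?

Beta is conjugate to the binomial likelihood: posterior = Beta(a+s, b+f).
Subtract the data counts: 59−38=21, 17−13=4.

Beta(21, 4)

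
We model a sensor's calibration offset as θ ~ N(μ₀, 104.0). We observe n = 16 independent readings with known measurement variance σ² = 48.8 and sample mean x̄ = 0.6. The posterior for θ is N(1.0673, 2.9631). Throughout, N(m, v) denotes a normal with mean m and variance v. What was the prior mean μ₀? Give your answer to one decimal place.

With known observation variance, the Normal–Normal posterior has precision τ_n = τ₀ + n/σ² and mean μ_n = (τ₀μ₀ + (n/σ²)x̄)/τ_n.
Here τ₀ = 1/104.0 = 0.009615 and τ_data = 16/48.8 = 0.327869, so τ_n = 0.337484.
Rearranging for μ₀: μ₀ = (μ_n·τ_n − τ_data·x̄)/τ₀ = (1.0673·0.337484 − 0.327869·0.6) / 0.009615 = 0.163475/0.009615 ≈ 17.0.

μ₀ = 17.0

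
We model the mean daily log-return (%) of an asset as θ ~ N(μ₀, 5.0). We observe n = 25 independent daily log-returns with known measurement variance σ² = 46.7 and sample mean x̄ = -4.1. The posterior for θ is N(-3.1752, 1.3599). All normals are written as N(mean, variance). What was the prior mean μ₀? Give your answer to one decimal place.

μ₀ = -0.7

With known observation variance, the Normal–Normal posterior has precision τ_n = τ₀ + n/σ² and mean μ_n = (τ₀μ₀ + (n/σ²)x̄)/τ_n.
Here τ₀ = 1/5.0 = 0.200000 and τ_data = 25/46.7 = 0.535332, so τ_n = 0.735332.
Rearranging for μ₀: μ₀ = (μ_n·τ_n − τ_data·x̄)/τ₀ = (-3.1752·0.735332 − 0.535332·-4.1) / 0.200000 = -0.139965/0.200000 ≈ -0.7.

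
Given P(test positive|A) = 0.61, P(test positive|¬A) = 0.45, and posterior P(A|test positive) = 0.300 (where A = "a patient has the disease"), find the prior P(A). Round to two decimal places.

Bayes' rule in odds form gives O(A|E) = O(A)·[P(E|A)/P(E|¬A)], hence O(A) = O(A|E)/LR.
Posterior odds = 0.300/(1−0.300) = 0.4286. LR = 0.61/0.45 = 1.3556.
Prior odds = 0.4286/1.3556 = 0.3162, so P(A) = 0.3162/(1+0.3162) ≈ 0.24.

P(A) = 0.24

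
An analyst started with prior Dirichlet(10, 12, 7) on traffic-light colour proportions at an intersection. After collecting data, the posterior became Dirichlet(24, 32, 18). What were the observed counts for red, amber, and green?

For a Dirichlet(α) prior with multinomial counts c, the posterior is Dirichlet(α + c) componentwise.
Counts are posterior − prior componentwise: 24−10=14, 32−12=20, 18−7=11.

counts (14, 20, 11)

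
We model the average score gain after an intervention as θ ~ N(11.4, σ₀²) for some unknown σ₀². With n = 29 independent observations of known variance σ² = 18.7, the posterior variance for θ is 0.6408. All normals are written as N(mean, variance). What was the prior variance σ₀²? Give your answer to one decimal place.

σ₀² = 102.6

For the Normal–Normal model with known σ², precisions add: τ_n = τ₀ + n/σ².
So 1/σ₀² = 1/0.6408 − 29/18.7 = 1.560549 − 1.550802 = 0.009747.
Hence σ₀² = 1/0.009747 ≈ 102.6.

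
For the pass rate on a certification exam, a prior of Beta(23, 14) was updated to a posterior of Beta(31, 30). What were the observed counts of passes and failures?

Under Beta–binomial conjugacy the posterior parameters are (α+s, β+f).
Match parameters: s=31−23=8, f=30−14=16.

8 passes and 16 failures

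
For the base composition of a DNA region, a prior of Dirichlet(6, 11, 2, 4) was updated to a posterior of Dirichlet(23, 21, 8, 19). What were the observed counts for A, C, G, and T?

counts (17, 10, 6, 15)

For a Dirichlet(α) prior with multinomial counts c, the posterior is Dirichlet(α + c) componentwise.
Counts are posterior − prior componentwise: 23−6=17, 21−11=10, 8−2=6, 19−4=15.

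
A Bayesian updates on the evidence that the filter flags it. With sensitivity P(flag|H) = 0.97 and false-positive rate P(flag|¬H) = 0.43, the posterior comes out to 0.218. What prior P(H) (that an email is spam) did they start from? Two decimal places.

P(H) = 0.11

In odds form, posterior odds = prior odds × likelihood ratio, so prior odds = posterior odds ÷ LR.
Posterior odds = 0.218/(1−0.218) = 0.2788. LR = 0.97/0.43 = 2.2558.
Prior odds = 0.2788/2.2558 = 0.1236, so P(H) = 0.1236/(1+0.1236) ≈ 0.11.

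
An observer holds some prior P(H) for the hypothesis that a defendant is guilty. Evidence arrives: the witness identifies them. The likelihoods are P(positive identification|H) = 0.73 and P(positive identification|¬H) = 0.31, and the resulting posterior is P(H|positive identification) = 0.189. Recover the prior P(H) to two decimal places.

P(H) = 0.09

Bayes' rule in odds form gives O(H|E) = O(H)·[P(E|H)/P(E|¬H)], hence O(H) = O(H|E)/LR.
Posterior odds = 0.189/(1−0.189) = 0.2330. LR = 0.73/0.31 = 2.3548.
Prior odds = 0.2330/2.3548 = 0.0989, so P(H) = 0.0989/(1+0.0989) ≈ 0.09.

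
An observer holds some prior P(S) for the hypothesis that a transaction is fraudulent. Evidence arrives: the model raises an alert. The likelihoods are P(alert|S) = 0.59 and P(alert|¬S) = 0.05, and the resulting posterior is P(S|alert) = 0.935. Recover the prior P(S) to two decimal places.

In odds form, posterior odds = prior odds × likelihood ratio, so prior odds = posterior odds ÷ LR.
Posterior odds = 0.935/(1−0.935) = 14.3846. LR = 0.59/0.05 = 11.8000.
Prior odds = 14.3846/11.8000 = 1.2190, so P(S) = 1.2190/(1+1.2190) ≈ 0.55.

P(S) = 0.55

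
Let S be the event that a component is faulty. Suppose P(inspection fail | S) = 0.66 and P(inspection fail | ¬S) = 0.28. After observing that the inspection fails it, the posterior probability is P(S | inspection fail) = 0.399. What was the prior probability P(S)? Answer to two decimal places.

Bayes' rule in odds form gives O(S|E) = O(S)·[P(E|S)/P(E|¬S)], hence O(S) = O(S|E)/LR.
Posterior odds = 0.399/(1−0.399) = 0.6639. LR = 0.66/0.28 = 2.3571.
Prior odds = 0.6639/2.3571 = 0.2817, so P(S) = 0.2817/(1+0.2817) ≈ 0.22.

P(S) = 0.22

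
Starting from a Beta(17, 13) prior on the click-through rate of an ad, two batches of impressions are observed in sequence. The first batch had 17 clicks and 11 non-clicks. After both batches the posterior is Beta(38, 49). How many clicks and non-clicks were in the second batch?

Sequential conjugate updates are equivalent to a single update on the pooled data, so total successes = posterior α − prior α and total failures = posterior β − prior β.
Total across both batches: 38−17=21 clicks, 49−13=36 non-clicks.
Subtract the first batch: 21−17=4 clicks and 36−11=25 non-clicks.

4 clicks and 25 non-clicks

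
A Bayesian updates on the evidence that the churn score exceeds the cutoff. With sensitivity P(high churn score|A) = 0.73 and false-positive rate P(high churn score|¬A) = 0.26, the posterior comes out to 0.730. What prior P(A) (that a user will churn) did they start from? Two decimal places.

Bayes' rule in odds form gives O(A|E) = O(A)·[P(E|A)/P(E|¬A)], hence O(A) = O(A|E)/LR.
Posterior odds = 0.730/(1−0.730) = 2.7037. LR = 0.73/0.26 = 2.8077.
Prior odds = 2.7037/2.8077 = 0.9630, so P(A) = 0.9630/(1+0.9630) ≈ 0.49.

P(A) = 0.49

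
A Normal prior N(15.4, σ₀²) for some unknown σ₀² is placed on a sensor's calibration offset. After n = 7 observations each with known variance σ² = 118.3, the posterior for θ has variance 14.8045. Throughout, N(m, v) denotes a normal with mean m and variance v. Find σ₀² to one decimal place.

Posterior precision equals prior precision plus data precision: 1/σ_n² = 1/σ₀² + n/σ².
So 1/σ₀² = 1/14.8045 − 7/118.3 = 0.067547 − 0.059172 = 0.008375.
Hence σ₀² = 1/0.008375 ≈ 119.4.

σ₀² = 119.4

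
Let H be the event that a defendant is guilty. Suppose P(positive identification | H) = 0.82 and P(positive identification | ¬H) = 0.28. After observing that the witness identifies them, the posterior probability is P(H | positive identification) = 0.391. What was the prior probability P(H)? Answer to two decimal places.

P(H) = 0.18

In odds form, posterior odds = prior odds × likelihood ratio, so prior odds = posterior odds ÷ LR.
Posterior odds = 0.391/(1−0.391) = 0.6420. LR = 0.82/0.28 = 2.9286.
Prior odds = 0.6420/2.9286 = 0.2192, so P(H) = 0.2192/(1+0.2192) ≈ 0.18.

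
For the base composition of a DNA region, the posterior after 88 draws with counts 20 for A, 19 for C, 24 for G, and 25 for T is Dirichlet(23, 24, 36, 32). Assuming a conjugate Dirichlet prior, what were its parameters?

Dirichlet(3, 5, 12, 7)

For a Dirichlet(α) prior with multinomial counts c, the posterior is Dirichlet(α + c) componentwise.
Subtract each count from the matching posterior parameter: 23−20=3, 24−19=5, 36−24=12, 32−25=7.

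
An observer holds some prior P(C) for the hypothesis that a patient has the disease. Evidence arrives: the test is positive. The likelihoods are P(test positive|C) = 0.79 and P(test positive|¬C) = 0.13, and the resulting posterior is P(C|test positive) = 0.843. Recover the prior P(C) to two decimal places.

P(C) = 0.47

Bayes' rule in odds form gives O(C|E) = O(C)·[P(E|C)/P(E|¬C)], hence O(C) = O(C|E)/LR.
Posterior odds = 0.843/(1−0.843) = 5.3694. LR = 0.79/0.13 = 6.0769.
Prior odds = 5.3694/6.0769 = 0.8836, so P(C) = 0.8836/(1+0.8836) ≈ 0.47.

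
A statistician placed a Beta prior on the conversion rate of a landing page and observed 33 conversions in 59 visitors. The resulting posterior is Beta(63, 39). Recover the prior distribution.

Beta(30, 13)

A Beta(a, b) prior with s successes and f failures in binomial data gives a Beta(a+s, b+f) posterior.
So a = 63 − 33 = 30 and b = 39 − 26 = 13.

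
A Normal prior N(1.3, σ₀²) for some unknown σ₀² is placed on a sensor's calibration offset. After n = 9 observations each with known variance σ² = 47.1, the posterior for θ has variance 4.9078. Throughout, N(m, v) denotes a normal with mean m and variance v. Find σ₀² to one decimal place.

σ₀² = 78.9

Posterior precision equals prior precision plus data precision: 1/σ_n² = 1/σ₀² + n/σ².
So 1/σ₀² = 1/4.9078 − 9/47.1 = 0.203757 − 0.191083 = 0.012674.
Hence σ₀² = 1/0.012674 ≈ 78.9.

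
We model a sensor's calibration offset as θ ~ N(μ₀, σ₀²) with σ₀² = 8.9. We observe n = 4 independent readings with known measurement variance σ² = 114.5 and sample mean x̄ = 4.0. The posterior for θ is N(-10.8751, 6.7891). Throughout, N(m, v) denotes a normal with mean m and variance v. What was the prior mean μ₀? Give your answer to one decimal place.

μ₀ = -15.5

The posterior mean is a precision-weighted average: μ_n = (τ₀μ₀ + τ_data·x̄)/(τ₀+τ_data), with τ₀=1/σ₀² and τ_data=n/σ².
Here τ₀ = 1/8.9 = 0.112360 and τ_data = 4/114.5 = 0.034934, so τ_n = 0.147294.
Rearranging for μ₀: μ₀ = (μ_n·τ_n − τ_data·x̄)/τ₀ = (-10.8751·0.147294 − 0.034934·4.0) / 0.112360 = -1.741573/0.112360 ≈ -15.5.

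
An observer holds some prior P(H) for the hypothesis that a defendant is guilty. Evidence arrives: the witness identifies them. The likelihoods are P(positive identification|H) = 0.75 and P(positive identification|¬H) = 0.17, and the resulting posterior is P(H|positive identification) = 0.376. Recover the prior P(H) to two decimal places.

Bayes' rule in odds form gives O(H|E) = O(H)·[P(E|H)/P(E|¬H)], hence O(H) = O(H|E)/LR.
Posterior odds = 0.376/(1−0.376) = 0.6026. LR = 0.75/0.17 = 4.4118.
Prior odds = 0.6026/4.4118 = 0.1366, so P(H) = 0.1366/(1+0.1366) ≈ 0.12.

P(H) = 0.12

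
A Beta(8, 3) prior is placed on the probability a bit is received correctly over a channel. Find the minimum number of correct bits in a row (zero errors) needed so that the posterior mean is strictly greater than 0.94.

After k correct bits and 0 errors the posterior is Beta(8+k, 3), with mean (8+k)/(8+3+k).
Set (8+k)/(11+k) > 0.94 and solve: k > (0.94·11 − 8)/(1 − 0.94) = 39.000.
The smallest integer exceeding 39.000 is 40, and checking k=40: (48)/(51) = 0.9412 > 0.94.

k = 40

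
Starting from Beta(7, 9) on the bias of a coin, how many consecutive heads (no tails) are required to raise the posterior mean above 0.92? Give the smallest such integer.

After k heads and 0 tails the posterior is Beta(7+k, 9), with mean (7+k)/(7+9+k).
Set (7+k)/(16+k) > 0.92 and solve: k > (0.92·16 − 7)/(1 − 0.92) = 96.500.
The smallest integer exceeding 96.500 is 97, and checking k=97: (104)/(113) = 0.9204 > 0.92.

k = 97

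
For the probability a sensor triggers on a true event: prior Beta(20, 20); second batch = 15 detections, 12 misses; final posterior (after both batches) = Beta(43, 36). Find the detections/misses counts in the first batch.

Because Beta–binomial updating is additive in the counts, the combined data contributed (α_post−α_prior, β_post−β_prior) successes and failures.
Total across both batches: 43−20=23 detections, 36−20=16 misses.
Subtract the second batch: 23−15=8 detections and 16−12=4 misses.

8 detections and 4 misses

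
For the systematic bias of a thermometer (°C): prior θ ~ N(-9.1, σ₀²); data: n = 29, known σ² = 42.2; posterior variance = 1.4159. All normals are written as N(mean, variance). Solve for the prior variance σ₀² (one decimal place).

σ₀² = 52.5

Posterior precision equals prior precision plus data precision: 1/σ_n² = 1/σ₀² + n/σ².
So 1/σ₀² = 1/1.4159 − 29/42.2 = 0.706265 − 0.687204 = 0.019061.
Hence σ₀² = 1/0.019061 ≈ 52.5.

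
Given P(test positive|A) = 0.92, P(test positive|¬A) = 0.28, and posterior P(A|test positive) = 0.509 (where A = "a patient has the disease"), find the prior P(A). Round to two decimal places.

P(A) = 0.24

Bayes' rule in odds form gives O(A|E) = O(A)·[P(E|A)/P(E|¬A)], hence O(A) = O(A|E)/LR.
Posterior odds = 0.509/(1−0.509) = 1.0367. LR = 0.92/0.28 = 3.2857.
Prior odds = 1.0367/3.2857 = 0.3155, so P(A) = 0.3155/(1+0.3155) ≈ 0.24.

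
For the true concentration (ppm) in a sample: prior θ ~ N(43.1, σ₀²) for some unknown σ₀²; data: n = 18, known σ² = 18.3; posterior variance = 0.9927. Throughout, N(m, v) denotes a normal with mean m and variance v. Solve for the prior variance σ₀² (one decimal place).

Posterior precision equals prior precision plus data precision: 1/σ_n² = 1/σ₀² + n/σ².
So 1/σ₀² = 1/0.9927 − 18/18.3 = 1.007354 − 0.983607 = 0.023747.
Hence σ₀² = 1/0.023747 ≈ 42.1.

σ₀² = 42.1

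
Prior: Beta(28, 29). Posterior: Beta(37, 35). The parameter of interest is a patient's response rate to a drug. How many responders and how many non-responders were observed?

Under Beta–binomial conjugacy the posterior parameters are (α+s, β+f).
So s = 37 − 28 = 9 and f = 35 − 29 = 6.

9 responders and 6 non-responders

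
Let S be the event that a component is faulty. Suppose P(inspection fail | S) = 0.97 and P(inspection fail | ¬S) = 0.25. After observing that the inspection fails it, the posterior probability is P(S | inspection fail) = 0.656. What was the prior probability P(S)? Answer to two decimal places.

In odds form, posterior odds = prior odds × likelihood ratio, so prior odds = posterior odds ÷ LR.
Posterior odds = 0.656/(1−0.656) = 1.9070. LR = 0.97/0.25 = 3.8800.
Prior odds = 1.9070/3.8800 = 0.4915, so P(S) = 0.4915/(1+0.4915) ≈ 0.33.

P(S) = 0.33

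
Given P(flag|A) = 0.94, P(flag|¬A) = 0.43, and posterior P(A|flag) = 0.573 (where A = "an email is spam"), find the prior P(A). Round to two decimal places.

In odds form, posterior odds = prior odds × likelihood ratio, so prior odds = posterior odds ÷ LR.
Posterior odds = 0.573/(1−0.573) = 1.3419. LR = 0.94/0.43 = 2.1860.
Prior odds = 1.3419/2.1860 = 0.6139, so P(A) = 0.6139/(1+0.6139) ≈ 0.38.

P(A) = 0.38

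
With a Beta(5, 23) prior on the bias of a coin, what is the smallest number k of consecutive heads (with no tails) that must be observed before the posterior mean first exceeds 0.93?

k = 301

After k heads and 0 tails the posterior is Beta(5+k, 23), with mean (5+k)/(5+23+k).
Set (5+k)/(28+k) > 0.93 and solve: k > (0.93·28 − 5)/(1 − 0.93) = 300.571.
The smallest integer exceeding 300.571 is 301.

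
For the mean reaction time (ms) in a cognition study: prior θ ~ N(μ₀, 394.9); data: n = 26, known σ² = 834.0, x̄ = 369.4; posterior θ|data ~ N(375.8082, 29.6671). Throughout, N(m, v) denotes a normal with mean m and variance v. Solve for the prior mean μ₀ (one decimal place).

μ₀ = 454.7

The posterior mean is a precision-weighted average: μ_n = (τ₀μ₀ + τ_data·x̄)/(τ₀+τ_data), with τ₀=1/σ₀² and τ_data=n/σ².
Here τ₀ = 1/394.9 = 0.002532 and τ_data = 26/834.0 = 0.031175, so τ_n = 0.033707.
Rearranging for μ₀: μ₀ = (μ_n·τ_n − τ_data·x̄)/τ₀ = (375.8082·0.033707 − 0.031175·369.4) / 0.002532 = 1.151322/0.002532 ≈ 454.7.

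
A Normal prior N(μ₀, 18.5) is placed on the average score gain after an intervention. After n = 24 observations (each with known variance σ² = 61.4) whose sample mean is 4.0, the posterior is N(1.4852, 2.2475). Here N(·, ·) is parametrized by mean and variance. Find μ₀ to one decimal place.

μ₀ = -16.7

The posterior mean is a precision-weighted average: μ_n = (τ₀μ₀ + τ_data·x̄)/(τ₀+τ_data), with τ₀=1/σ₀² and τ_data=n/σ².
Here τ₀ = 1/18.5 = 0.054054 and τ_data = 24/61.4 = 0.390879, so τ_n = 0.444933.
Rearranging for μ₀: μ₀ = (μ_n·τ_n − τ_data·x̄)/τ₀ = (1.4852·0.444933 − 0.390879·4.0) / 0.054054 = -0.902702/0.054054 ≈ -16.7.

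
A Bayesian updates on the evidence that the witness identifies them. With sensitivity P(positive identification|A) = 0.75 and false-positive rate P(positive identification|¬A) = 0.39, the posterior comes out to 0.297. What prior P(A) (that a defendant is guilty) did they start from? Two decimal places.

Bayes' rule in odds form gives O(A|E) = O(A)·[P(E|A)/P(E|¬A)], hence O(A) = O(A|E)/LR.
Posterior odds = 0.297/(1−0.297) = 0.4225. LR = 0.75/0.39 = 1.9231.
Prior odds = 0.4225/1.9231 = 0.2197, so P(A) = 0.2197/(1+0.2197) ≈ 0.18.

P(A) = 0.18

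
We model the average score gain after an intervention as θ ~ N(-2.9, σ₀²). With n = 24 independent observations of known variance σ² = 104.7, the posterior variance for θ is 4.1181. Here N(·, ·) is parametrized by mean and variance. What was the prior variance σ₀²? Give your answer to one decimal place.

σ₀² = 73.5

For the Normal–Normal model with known σ², precisions add: τ_n = τ₀ + n/σ².
So 1/σ₀² = 1/4.1181 − 24/104.7 = 0.242830 − 0.229226 = 0.013604.
Hence σ₀² = 1/0.013604 ≈ 73.5.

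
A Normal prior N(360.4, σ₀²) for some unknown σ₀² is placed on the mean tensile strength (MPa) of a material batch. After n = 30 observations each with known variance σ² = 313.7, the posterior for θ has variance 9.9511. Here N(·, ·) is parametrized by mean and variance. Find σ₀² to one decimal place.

Posterior precision equals prior precision plus data precision: 1/σ_n² = 1/σ₀² + n/σ².
So 1/σ₀² = 1/9.9511 − 30/313.7 = 0.100491 − 0.095633 = 0.004858.
Hence σ₀² = 1/0.004858 ≈ 205.8.

σ₀² = 205.8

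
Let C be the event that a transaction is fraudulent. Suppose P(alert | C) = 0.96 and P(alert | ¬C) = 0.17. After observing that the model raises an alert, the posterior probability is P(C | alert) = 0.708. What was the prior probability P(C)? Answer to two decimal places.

P(C) = 0.30

In odds form, posterior odds = prior odds × likelihood ratio, so prior odds = posterior odds ÷ LR.
Posterior odds = 0.708/(1−0.708) = 2.4247. LR = 0.96/0.17 = 5.6471.
Prior odds = 2.4247/5.6471 = 0.4294, so P(C) = 0.4294/(1+0.4294) ≈ 0.30.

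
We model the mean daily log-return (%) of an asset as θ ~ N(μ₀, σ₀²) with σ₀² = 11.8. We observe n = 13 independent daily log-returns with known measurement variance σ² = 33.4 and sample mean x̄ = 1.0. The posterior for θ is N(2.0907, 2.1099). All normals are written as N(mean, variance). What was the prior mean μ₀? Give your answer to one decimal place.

μ₀ = 7.1

With known observation variance, the Normal–Normal posterior has precision τ_n = τ₀ + n/σ² and mean μ_n = (τ₀μ₀ + (n/σ²)x̄)/τ_n.
Here τ₀ = 1/11.8 = 0.084746 and τ_data = 13/33.4 = 0.389222, so τ_n = 0.473968.
Rearranging for μ₀: μ₀ = (μ_n·τ_n − τ_data·x̄)/τ₀ = (2.0907·0.473968 − 0.389222·1.0) / 0.084746 = 0.601703/0.084746 ≈ 7.1.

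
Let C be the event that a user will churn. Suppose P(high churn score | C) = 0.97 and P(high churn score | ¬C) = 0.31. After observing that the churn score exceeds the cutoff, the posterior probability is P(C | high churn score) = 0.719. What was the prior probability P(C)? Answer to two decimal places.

P(C) = 0.45

Bayes' rule in odds form gives O(C|E) = O(C)·[P(E|C)/P(E|¬C)], hence O(C) = O(C|E)/LR.
Posterior odds = 0.719/(1−0.719) = 2.5587. LR = 0.97/0.31 = 3.1290.
Prior odds = 2.5587/3.1290 = 0.8177, so P(C) = 0.8177/(1+0.8177) ≈ 0.45.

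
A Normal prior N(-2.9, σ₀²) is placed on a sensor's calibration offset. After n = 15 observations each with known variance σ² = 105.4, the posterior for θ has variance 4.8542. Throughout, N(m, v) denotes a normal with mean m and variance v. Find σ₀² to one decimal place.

For the Normal–Normal model with known σ², precisions add: τ_n = τ₀ + n/σ².
So 1/σ₀² = 1/4.8542 − 15/105.4 = 0.206007 − 0.142315 = 0.063692.
Hence σ₀² = 1/0.063692 ≈ 15.7.

σ₀² = 15.7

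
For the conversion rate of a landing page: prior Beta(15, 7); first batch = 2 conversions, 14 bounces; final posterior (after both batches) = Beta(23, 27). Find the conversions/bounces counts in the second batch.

6 conversions and 6 bounces

Sequential conjugate updates are equivalent to a single update on the pooled data, so total successes = posterior α − prior α and total failures = posterior β − prior β.
Total across both batches: 23−15=8 conversions, 27−7=20 bounces.
Subtract the first batch: 8−2=6 conversions and 20−14=6 bounces.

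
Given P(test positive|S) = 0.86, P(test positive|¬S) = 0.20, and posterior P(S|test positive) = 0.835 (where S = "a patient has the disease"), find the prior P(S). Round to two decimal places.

In odds form, posterior odds = prior odds × likelihood ratio, so prior odds = posterior odds ÷ LR.
Posterior odds = 0.835/(1−0.835) = 5.0606. LR = 0.86/0.20 = 4.3000.
Prior odds = 5.0606/4.3000 = 1.1769, so P(S) = 1.1769/(1+1.1769) ≈ 0.54.

P(S) = 0.54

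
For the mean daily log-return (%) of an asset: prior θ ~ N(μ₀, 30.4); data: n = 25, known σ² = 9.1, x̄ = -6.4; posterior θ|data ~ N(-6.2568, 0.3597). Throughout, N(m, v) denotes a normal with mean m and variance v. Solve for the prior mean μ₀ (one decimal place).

With known observation variance, the Normal–Normal posterior has precision τ_n = τ₀ + n/σ² and mean μ_n = (τ₀μ₀ + (n/σ²)x̄)/τ_n.
Here τ₀ = 1/30.4 = 0.032895 and τ_data = 25/9.1 = 2.747253, so τ_n = 2.780148.
Rearranging for μ₀: μ₀ = (μ_n·τ_n − τ_data·x̄)/τ₀ = (-6.2568·2.780148 − 2.747253·-6.4) / 0.032895 = 0.187589/0.032895 ≈ 5.7.

μ₀ = 5.7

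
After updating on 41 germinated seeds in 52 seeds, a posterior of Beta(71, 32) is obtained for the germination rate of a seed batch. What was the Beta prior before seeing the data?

Beta(30, 21)

A Beta(a, b) prior with s successes and f failures in binomial data gives a Beta(a+s, b+f) posterior.
Subtract the data counts: 71−41=30, 32−11=21.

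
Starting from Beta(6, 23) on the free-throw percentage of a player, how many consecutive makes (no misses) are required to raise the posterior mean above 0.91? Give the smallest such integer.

After k makes and 0 misses the posterior is Beta(6+k, 23), with mean (6+k)/(6+23+k).
Set (6+k)/(29+k) > 0.91 and solve: k > (0.91·29 − 6)/(1 − 0.91) = 226.556.
The smallest integer exceeding 226.556 is 227.

k = 227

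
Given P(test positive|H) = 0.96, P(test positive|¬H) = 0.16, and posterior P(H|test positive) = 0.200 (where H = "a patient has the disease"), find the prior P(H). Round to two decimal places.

In odds form, posterior odds = prior odds × likelihood ratio, so prior odds = posterior odds ÷ LR.
Posterior odds = 0.200/(1−0.200) = 0.2500. LR = 0.96/0.16 = 6.0000.
Prior odds = 0.2500/6.0000 = 0.0417, so P(H) = 0.0417/(1+0.0417) ≈ 0.04.

P(H) = 0.04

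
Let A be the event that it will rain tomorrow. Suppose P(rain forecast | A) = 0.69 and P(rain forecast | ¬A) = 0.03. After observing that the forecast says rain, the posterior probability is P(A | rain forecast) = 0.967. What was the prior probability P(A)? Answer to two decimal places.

P(A) = 0.56

Bayes' rule in odds form gives O(A|E) = O(A)·[P(E|A)/P(E|¬A)], hence O(A) = O(A|E)/LR.
Posterior odds = 0.967/(1−0.967) = 29.3030. LR = 0.69/0.03 = 23.0000.
Prior odds = 29.3030/23.0000 = 1.2740, so P(A) = 1.2740/(1+1.2740) ≈ 0.56.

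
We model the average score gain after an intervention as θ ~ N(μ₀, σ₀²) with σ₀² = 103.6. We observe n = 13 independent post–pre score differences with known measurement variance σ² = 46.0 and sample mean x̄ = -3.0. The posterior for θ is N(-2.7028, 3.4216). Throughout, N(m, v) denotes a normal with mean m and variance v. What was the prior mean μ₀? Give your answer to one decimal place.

μ₀ = 6.0

With known observation variance, the Normal–Normal posterior has precision τ_n = τ₀ + n/σ² and mean μ_n = (τ₀μ₀ + (n/σ²)x̄)/τ_n.
Here τ₀ = 1/103.6 = 0.009653 and τ_data = 13/46.0 = 0.282609, so τ_n = 0.292262.
Rearranging for μ₀: μ₀ = (μ_n·τ_n − τ_data·x̄)/τ₀ = (-2.7028·0.292262 − 0.282609·-3.0) / 0.009653 = 0.057901/0.009653 ≈ 6.0.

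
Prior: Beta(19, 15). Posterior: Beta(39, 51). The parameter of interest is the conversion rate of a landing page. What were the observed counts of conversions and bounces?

20 conversions and 36 bounces

A Beta(α, β) prior with s successes and f failures in binomial data gives a Beta(α+s, β+f) posterior.
Match parameters: s=39−19=20, f=51−15=36.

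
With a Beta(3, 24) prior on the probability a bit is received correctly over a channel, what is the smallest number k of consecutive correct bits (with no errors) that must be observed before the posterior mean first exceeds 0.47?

After k correct bits and 0 errors the posterior is Beta(3+k, 24), with mean (3+k)/(3+24+k).
Set (3+k)/(27+k) > 0.47 and solve: k > (0.47·27 − 3)/(1 − 0.47) = 18.283.
The smallest integer exceeding 18.283 is 19.

k = 19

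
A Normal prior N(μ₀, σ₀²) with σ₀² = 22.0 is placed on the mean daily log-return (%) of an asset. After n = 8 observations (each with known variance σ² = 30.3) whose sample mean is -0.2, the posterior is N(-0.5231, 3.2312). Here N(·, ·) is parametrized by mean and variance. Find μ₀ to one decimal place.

With known observation variance, the Normal–Normal posterior has precision τ_n = τ₀ + n/σ² and mean μ_n = (τ₀μ₀ + (n/σ²)x̄)/τ_n.
Here τ₀ = 1/22.0 = 0.045455 and τ_data = 8/30.3 = 0.264026, so τ_n = 0.309481.
Rearranging for μ₀: μ₀ = (μ_n·τ_n − τ_data·x̄)/τ₀ = (-0.5231·0.309481 − 0.264026·-0.2) / 0.045455 = -0.109084/0.045455 ≈ -2.4.

μ₀ = -2.4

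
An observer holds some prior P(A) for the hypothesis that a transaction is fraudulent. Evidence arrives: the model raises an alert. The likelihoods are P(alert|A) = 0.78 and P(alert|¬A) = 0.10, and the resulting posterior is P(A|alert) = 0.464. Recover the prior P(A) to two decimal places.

P(A) = 0.10

In odds form, posterior odds = prior odds × likelihood ratio, so prior odds = posterior odds ÷ LR.
Posterior odds = 0.464/(1−0.464) = 0.8657. LR = 0.78/0.10 = 7.8000.
Prior odds = 0.8657/7.8000 = 0.1110, so P(A) = 0.1110/(1+0.1110) ≈ 0.10.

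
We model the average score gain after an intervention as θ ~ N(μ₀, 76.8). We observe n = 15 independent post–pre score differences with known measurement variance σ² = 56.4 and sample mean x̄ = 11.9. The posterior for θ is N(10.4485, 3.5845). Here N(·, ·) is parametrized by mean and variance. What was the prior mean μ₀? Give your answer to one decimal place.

μ₀ = -19.2

With known observation variance, the Normal–Normal posterior has precision τ_n = τ₀ + n/σ² and mean μ_n = (τ₀μ₀ + (n/σ²)x̄)/τ_n.
Here τ₀ = 1/76.8 = 0.013021 and τ_data = 15/56.4 = 0.265957, so τ_n = 0.278978.
Rearranging for μ₀: μ₀ = (μ_n·τ_n − τ_data·x̄)/τ₀ = (10.4485·0.278978 − 0.265957·11.9) / 0.013021 = -0.249987/0.013021 ≈ -19.2.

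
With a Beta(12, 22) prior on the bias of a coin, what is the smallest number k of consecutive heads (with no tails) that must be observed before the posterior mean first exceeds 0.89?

k = 167

After k heads and 0 tails the posterior is Beta(12+k, 22), with mean (12+k)/(12+22+k).
Set (12+k)/(34+k) > 0.89 and solve: k > (0.89·34 − 12)/(1 − 0.89) = 166.000.
The smallest integer exceeding 166.000 is 167.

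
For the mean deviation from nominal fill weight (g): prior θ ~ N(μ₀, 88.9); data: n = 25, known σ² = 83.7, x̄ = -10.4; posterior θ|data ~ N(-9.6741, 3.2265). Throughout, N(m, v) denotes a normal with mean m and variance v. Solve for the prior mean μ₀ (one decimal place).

With known observation variance, the Normal–Normal posterior has precision τ_n = τ₀ + n/σ² and mean μ_n = (τ₀μ₀ + (n/σ²)x̄)/τ_n.
Here τ₀ = 1/88.9 = 0.011249 and τ_data = 25/83.7 = 0.298686, so τ_n = 0.309935.
Rearranging for μ₀: μ₀ = (μ_n·τ_n − τ_data·x̄)/τ₀ = (-9.6741·0.309935 − 0.298686·-10.4) / 0.011249 = 0.107992/0.011249 ≈ 9.6.

μ₀ = 9.6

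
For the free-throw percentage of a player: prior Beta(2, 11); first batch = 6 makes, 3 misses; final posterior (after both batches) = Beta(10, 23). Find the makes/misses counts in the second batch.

2 makes and 9 misses

Because Beta–binomial updating is additive in the counts, the combined data contributed (α_post−α_prior, β_post−β_prior) successes and failures.
Total across both batches: 10−2=8 makes, 23−11=12 misses.
Subtract the first batch: 8−6=2 makes and 12−3=9 misses.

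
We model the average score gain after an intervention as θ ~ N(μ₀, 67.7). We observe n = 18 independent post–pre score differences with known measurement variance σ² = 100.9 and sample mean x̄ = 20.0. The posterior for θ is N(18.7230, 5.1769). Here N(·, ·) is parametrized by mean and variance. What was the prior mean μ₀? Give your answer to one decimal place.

The posterior mean is a precision-weighted average: μ_n = (τ₀μ₀ + τ_data·x̄)/(τ₀+τ_data), with τ₀=1/σ₀² and τ_data=n/σ².
Here τ₀ = 1/67.7 = 0.014771 and τ_data = 18/100.9 = 0.178394, so τ_n = 0.193165.
Rearranging for μ₀: μ₀ = (μ_n·τ_n − τ_data·x̄)/τ₀ = (18.7230·0.193165 − 0.178394·20.0) / 0.014771 = 0.048748/0.014771 ≈ 3.3.

μ₀ = 3.3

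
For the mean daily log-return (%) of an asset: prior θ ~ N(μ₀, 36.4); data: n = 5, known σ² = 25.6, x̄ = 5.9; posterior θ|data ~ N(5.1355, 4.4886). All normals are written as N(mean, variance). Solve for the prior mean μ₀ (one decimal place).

The posterior mean is a precision-weighted average: μ_n = (τ₀μ₀ + τ_data·x̄)/(τ₀+τ_data), with τ₀=1/σ₀² and τ_data=n/σ².
Here τ₀ = 1/36.4 = 0.027473 and τ_data = 5/25.6 = 0.195312, so τ_n = 0.222785.
Rearranging for μ₀: μ₀ = (μ_n·τ_n − τ_data·x̄)/τ₀ = (5.1355·0.222785 − 0.195312·5.9) / 0.027473 = -0.008228/0.027473 ≈ -0.3.

μ₀ = -0.3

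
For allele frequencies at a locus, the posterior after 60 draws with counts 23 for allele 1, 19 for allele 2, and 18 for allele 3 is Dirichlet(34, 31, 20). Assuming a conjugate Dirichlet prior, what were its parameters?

Dirichlet(11, 12, 2)

For a Dirichlet(α) prior with multinomial counts c, the posterior is Dirichlet(α + c) componentwise.
Subtract each count from the matching posterior parameter: 34−23=11, 31−19=12, 20−18=2.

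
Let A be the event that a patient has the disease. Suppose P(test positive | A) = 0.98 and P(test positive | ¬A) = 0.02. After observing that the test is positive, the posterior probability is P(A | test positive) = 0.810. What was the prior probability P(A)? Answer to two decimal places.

In odds form, posterior odds = prior odds × likelihood ratio, so prior odds = posterior odds ÷ LR.
Posterior odds = 0.810/(1−0.810) = 4.2632. LR = 0.98/0.02 = 49.0000.
Prior odds = 4.2632/49.0000 = 0.0870, so P(A) = 0.0870/(1+0.0870) ≈ 0.08.

P(A) = 0.08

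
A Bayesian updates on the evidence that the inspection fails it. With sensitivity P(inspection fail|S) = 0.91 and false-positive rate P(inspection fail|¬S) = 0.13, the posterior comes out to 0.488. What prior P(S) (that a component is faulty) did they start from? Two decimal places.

Bayes' rule in odds form gives O(S|E) = O(S)·[P(E|S)/P(E|¬S)], hence O(S) = O(S|E)/LR.
Posterior odds = 0.488/(1−0.488) = 0.9531. LR = 0.91/0.13 = 7.0000.
Prior odds = 0.9531/7.0000 = 0.1362, so P(S) = 0.1362/(1+0.1362) ≈ 0.12.

P(S) = 0.12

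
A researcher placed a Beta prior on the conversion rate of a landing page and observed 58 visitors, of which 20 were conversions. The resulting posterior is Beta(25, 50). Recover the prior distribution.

Beta is conjugate to the binomial likelihood: posterior = Beta(α+s, β+f).
So α = 25 − 20 = 5 and β = 50 − 38 = 12.

Beta(5, 12)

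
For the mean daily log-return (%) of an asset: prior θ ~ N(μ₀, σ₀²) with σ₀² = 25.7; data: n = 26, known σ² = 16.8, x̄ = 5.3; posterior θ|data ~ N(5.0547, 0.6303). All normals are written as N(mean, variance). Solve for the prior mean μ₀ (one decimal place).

The posterior mean is a precision-weighted average: μ_n = (τ₀μ₀ + τ_data·x̄)/(τ₀+τ_data), with τ₀=1/σ₀² and τ_data=n/σ².
Here τ₀ = 1/25.7 = 0.038911 and τ_data = 26/16.8 = 1.547619, so τ_n = 1.586530.
Rearranging for μ₀: μ₀ = (μ_n·τ_n − τ_data·x̄)/τ₀ = (5.0547·1.586530 − 1.547619·5.3) / 0.038911 = -0.182948/0.038911 ≈ -4.7.

μ₀ = -4.7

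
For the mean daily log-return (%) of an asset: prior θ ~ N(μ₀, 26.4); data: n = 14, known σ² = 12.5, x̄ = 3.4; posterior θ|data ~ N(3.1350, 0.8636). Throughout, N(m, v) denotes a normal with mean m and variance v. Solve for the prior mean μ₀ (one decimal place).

With known observation variance, the Normal–Normal posterior has precision τ_n = τ₀ + n/σ² and mean μ_n = (τ₀μ₀ + (n/σ²)x̄)/τ_n.
Here τ₀ = 1/26.4 = 0.037879 and τ_data = 14/12.5 = 1.120000, so τ_n = 1.157879.
Rearranging for μ₀: μ₀ = (μ_n·τ_n − τ_data·x̄)/τ₀ = (3.1350·1.157879 − 1.120000·3.4) / 0.037879 = -0.178049/0.037879 ≈ -4.7.

μ₀ = -4.7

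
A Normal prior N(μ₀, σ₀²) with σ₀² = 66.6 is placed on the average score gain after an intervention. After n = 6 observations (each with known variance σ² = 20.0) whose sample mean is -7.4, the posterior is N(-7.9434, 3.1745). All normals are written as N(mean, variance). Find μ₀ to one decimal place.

With known observation variance, the Normal–Normal posterior has precision τ_n = τ₀ + n/σ² and mean μ_n = (τ₀μ₀ + (n/σ²)x̄)/τ_n.
Here τ₀ = 1/66.6 = 0.015015 and τ_data = 6/20.0 = 0.300000, so τ_n = 0.315015.
Rearranging for μ₀: μ₀ = (μ_n·τ_n − τ_data·x̄)/τ₀ = (-7.9434·0.315015 − 0.300000·-7.4) / 0.015015 = -0.282290/0.015015 ≈ -18.8.

μ₀ = -18.8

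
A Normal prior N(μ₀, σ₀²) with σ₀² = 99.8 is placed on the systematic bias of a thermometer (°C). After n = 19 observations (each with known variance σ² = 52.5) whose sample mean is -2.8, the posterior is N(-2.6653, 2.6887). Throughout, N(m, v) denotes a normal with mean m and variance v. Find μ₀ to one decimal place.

With known observation variance, the Normal–Normal posterior has precision τ_n = τ₀ + n/σ² and mean μ_n = (τ₀μ₀ + (n/σ²)x̄)/τ_n.
Here τ₀ = 1/99.8 = 0.010020 and τ_data = 19/52.5 = 0.361905, so τ_n = 0.371925.
Rearranging for μ₀: μ₀ = (μ_n·τ_n − τ_data·x̄)/τ₀ = (-2.6653·0.371925 − 0.361905·-2.8) / 0.010020 = 0.022042/0.010020 ≈ 2.2.

μ₀ = 2.2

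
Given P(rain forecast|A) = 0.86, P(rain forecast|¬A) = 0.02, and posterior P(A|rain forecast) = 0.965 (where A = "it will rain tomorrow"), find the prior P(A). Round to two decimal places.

P(A) = 0.39

Bayes' rule in odds form gives O(A|E) = O(A)·[P(E|A)/P(E|¬A)], hence O(A) = O(A|E)/LR.
Posterior odds = 0.965/(1−0.965) = 27.5714. LR = 0.86/0.02 = 43.0000.
Prior odds = 27.5714/43.0000 = 0.6412, so P(A) = 0.6412/(1+0.6412) ≈ 0.39.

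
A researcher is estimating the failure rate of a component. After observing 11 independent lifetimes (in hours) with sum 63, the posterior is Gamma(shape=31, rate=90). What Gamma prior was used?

Gamma(shape=20, rate=27)

For an exponential likelihood with a Gamma(α, β) prior on the rate, n observations with total T give posterior Gamma(α+n, β+T).
So α = 31 − 11 = 20 and β = 90 − 63 = 27.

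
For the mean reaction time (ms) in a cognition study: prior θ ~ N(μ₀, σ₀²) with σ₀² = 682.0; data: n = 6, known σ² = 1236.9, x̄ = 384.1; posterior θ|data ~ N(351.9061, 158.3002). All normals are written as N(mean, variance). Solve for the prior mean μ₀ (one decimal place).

μ₀ = 245.4

With known observation variance, the Normal–Normal posterior has precision τ_n = τ₀ + n/σ² and mean μ_n = (τ₀μ₀ + (n/σ²)x̄)/τ_n.
Here τ₀ = 1/682.0 = 0.001466 and τ_data = 6/1236.9 = 0.004851, so τ_n = 0.006317.
Rearranging for μ₀: μ₀ = (μ_n·τ_n − τ_data·x̄)/τ₀ = (351.9061·0.006317 − 0.004851·384.1) / 0.001466 = 0.359722/0.001466 ≈ 245.4.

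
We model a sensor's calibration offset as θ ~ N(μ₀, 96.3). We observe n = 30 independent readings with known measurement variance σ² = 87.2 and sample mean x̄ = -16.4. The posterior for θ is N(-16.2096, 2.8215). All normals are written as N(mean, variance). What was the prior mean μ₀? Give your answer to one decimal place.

μ₀ = -9.9

The posterior mean is a precision-weighted average: μ_n = (τ₀μ₀ + τ_data·x̄)/(τ₀+τ_data), with τ₀=1/σ₀² and τ_data=n/σ².
Here τ₀ = 1/96.3 = 0.010384 and τ_data = 30/87.2 = 0.344037, so τ_n = 0.354421.
Rearranging for μ₀: μ₀ = (μ_n·τ_n − τ_data·x̄)/τ₀ = (-16.2096·0.354421 − 0.344037·-16.4) / 0.010384 = -0.102816/0.010384 ≈ -9.9.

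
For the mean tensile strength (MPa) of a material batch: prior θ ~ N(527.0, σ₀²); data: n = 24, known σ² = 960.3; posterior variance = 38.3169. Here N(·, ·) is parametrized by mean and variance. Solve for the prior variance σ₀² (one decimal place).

For the Normal–Normal model with known σ², precisions add: τ_n = τ₀ + n/σ².
So 1/σ₀² = 1/38.3169 − 24/960.3 = 0.026098 − 0.024992 = 0.001106.
Hence σ₀² = 1/0.001106 ≈ 904.2.

σ₀² = 904.2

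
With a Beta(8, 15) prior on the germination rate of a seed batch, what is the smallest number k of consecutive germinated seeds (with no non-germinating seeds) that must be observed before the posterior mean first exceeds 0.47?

After k germinated seeds and 0 non-germinating seeds the posterior is Beta(8+k, 15), with mean (8+k)/(8+15+k).
Set (8+k)/(23+k) > 0.47 and solve: k > (0.47·23 − 8)/(1 − 0.47) = 5.302.
The smallest integer exceeding 5.302 is 6.

k = 6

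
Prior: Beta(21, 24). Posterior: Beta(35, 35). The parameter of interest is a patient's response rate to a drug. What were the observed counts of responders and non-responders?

14 responders and 11 non-responders

A Beta(α, β) prior with s successes and f failures in binomial data gives a Beta(α+s, β+f) posterior.
Match parameters: s=35−21=14, f=35−24=11.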